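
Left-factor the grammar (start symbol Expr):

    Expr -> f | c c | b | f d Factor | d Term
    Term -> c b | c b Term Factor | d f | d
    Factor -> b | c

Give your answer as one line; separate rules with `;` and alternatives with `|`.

Expr has alternatives sharing prefix 'f': factor to Expr → f Expr1 with Expr1 → ε | d Factor.
Term has alternatives sharing prefix 'c b': factor to Term → c b Term1 with Term1 → ε | Term Factor.
Term has alternatives sharing prefix 'd': factor to Term → d Term2 with Term2 → f | ε.

Expr -> c c | b | d Term | f Expr1; Term -> c b Term1 | d Term2; Factor -> b | c; Expr1 -> ε | d Factor; Term1 -> ε | Term Factor; Term2 -> f | ε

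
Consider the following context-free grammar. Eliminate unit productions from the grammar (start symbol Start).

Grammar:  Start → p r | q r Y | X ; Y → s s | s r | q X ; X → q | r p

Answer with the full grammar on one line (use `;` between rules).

Unit pairs: Start ⇒* {X}.
Replace each nonterminal's rules with the union of the non-unit rules of every nonterminal it unit-derives.

Start → p r | q r Y | q | r p; Y → s s | s r | q X; X → q | r p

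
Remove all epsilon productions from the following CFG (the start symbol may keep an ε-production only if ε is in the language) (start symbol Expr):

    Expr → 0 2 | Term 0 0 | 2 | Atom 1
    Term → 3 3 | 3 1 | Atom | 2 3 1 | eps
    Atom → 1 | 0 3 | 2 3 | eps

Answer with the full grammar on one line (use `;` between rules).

Expr → 0 2 | Term 0 0 | 0 0 | 2 | Atom 1 | 1; Term → 3 3 | 3 1 | Atom | 2 3 1; Atom → 1 | 0 3 | 2 3

Nullable set = {Atom, Term}.
ε ∉ L(G), so no ε-production is kept.
For each production, add variants omitting each subset of nullable occurrences: Expr → Term 0 0 gives Term 0 0 | 0 0. Expr → Atom 1 gives Atom 1 | 1.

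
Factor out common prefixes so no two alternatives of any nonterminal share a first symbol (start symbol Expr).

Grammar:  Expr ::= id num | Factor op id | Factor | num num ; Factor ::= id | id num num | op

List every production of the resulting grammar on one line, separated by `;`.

Expr ::= id num | num num | Factor Expr1; Factor ::= op | id Factor1; Expr1 ::= op id | ε; Factor1 ::= ε | num num

Expr has alternatives sharing prefix 'Factor': factor to Expr → Factor Expr1 with Expr1 → op id | ε.
Factor has alternatives sharing prefix 'id': factor to Factor → id Factor1 with Factor1 → ε | num num.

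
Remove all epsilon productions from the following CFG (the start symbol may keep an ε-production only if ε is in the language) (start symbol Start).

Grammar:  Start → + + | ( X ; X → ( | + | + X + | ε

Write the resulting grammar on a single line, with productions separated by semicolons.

Nullable set = {X}.
ε ∉ L(G), so no ε-production is kept.
For each production, add variants omitting each subset of nullable occurrences: Start → ( X gives ( X | (. X → + X + gives + X + | + +.

Start → + + | ( X | (; X → ( | + | + X + | + +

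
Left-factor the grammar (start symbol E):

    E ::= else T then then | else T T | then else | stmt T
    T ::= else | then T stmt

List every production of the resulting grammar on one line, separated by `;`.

E ::= then else | stmt T | else T E'; T ::= else | then T stmt; E' ::= then then | T

E has alternatives sharing prefix 'else T': factor to E → else T E' with E' → then then | T.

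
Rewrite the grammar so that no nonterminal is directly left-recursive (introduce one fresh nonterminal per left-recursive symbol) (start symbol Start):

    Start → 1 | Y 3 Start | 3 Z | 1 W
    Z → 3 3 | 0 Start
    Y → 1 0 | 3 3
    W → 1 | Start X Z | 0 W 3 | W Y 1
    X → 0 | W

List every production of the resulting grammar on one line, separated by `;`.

Start → 1 | Y 3 Start | 3 Z | 1 W; Z → 3 3 | 0 Start; Y → 1 0 | 3 3; W → 1 W1 | Start X Z W1 | 0 W 3 W1; X → 0 | W; W1 → Y 1 W1 | ε

Directly left-recursive nonterminal: W.
For W: α = {Y 1}, β = {1, Start X Z, 0 W 3}. Rewrite as W → β W1 and W1 → α W1 | ε.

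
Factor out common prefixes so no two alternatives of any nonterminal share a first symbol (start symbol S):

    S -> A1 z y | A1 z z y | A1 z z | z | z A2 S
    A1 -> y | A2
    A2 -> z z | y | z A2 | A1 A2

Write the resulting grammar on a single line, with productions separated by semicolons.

S has alternatives sharing prefix 'A1 z': factor to S → A1 z S' with S' → y | z y | z.
S has alternatives sharing prefix 'z': factor to S → z S'' with S'' → ε | A2 S.
A2 has alternatives sharing prefix 'z': factor to A2 → z A2' with A2' → z | A2.
S' has alternatives sharing prefix 'z': factor to S' → z S''' with S''' → y | ε.

S -> A1 z S' | z S''; A1 -> y | A2; A2 -> y | A1 A2 | z A2'; S' -> y | z S'''; S'' -> epsilon | A2 S; A2' -> z | A2; S''' -> y | epsilon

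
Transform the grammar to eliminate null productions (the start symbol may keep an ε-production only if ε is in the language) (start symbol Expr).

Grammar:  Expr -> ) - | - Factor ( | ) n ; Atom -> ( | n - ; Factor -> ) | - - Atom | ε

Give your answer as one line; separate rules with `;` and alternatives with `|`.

Expr -> ) - | - Factor ( | - ( | ) n; Atom -> ( | n -; Factor -> ) | - - Atom

Nullable nonterminals: {Factor}.
ε ∉ L(G), so no ε-production is kept.
Add the nullable-subset variants: Expr → - Factor ( gives - Factor ( | - (.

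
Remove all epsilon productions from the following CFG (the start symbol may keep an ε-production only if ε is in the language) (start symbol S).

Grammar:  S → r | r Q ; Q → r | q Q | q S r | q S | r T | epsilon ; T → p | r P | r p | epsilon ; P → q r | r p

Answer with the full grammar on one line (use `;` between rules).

S → r | r Q; Q → r | q Q | q | q S r | q S | r T; T → p | r P | r p; P → q r | r p

The nullable symbols are {Q, T}.
ε ∉ L(G), so no ε-production is kept.
Add the nullable-subset variants: Q → q Q gives q Q | q.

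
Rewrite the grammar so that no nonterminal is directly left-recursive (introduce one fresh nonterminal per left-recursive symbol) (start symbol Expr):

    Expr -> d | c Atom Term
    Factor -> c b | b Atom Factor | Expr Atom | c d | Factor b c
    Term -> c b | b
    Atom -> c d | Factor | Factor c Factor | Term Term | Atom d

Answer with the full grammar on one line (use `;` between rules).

Directly left-recursive nonterminals: Factor, Atom.
For Factor: α = {b c}, β = {c b, b Atom Factor, Expr Atom, c d}. Rewrite as Factor → β Factor1 and Factor1 → α Factor1 | ε.
For Atom: α = {d}, β = {c d, Factor, Factor c Factor, Term Term}. Rewrite as Atom → β Atom1 and Atom1 → α Atom1 | ε.

Expr -> d | c Atom Term; Factor -> c b Factor1 | b Atom Factor Factor1 | Expr Atom Factor1 | c d Factor1; Term -> c b | b; Atom -> c d Atom1 | Factor Atom1 | Factor c Factor Atom1 | Term Term Atom1; Factor1 -> b c Factor1 | ε; Atom1 -> d Atom1 | ε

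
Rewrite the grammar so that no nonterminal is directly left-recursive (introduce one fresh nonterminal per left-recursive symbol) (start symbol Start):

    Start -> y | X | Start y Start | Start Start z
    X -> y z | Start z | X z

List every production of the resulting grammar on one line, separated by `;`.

Start -> y Start1 | X Start1; X -> y z X1 | Start z X1; Start1 -> y Start Start1 | Start z Start1 | ε; X1 -> z X1 | ε

Start, X are directly left-recursive.
For Start: α = {y Start, Start z}, β = {y, X}. Rewrite as Start → β Start1 and Start1 → α Start1 | ε.
For X: α = {z}, β = {y z, Start z}. Rewrite as X → β X1 and X1 → α X1 | ε.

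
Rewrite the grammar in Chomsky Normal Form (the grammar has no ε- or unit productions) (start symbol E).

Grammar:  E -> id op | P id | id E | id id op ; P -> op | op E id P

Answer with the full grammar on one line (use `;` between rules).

Introduce a nonterminal for each terminal appearing in a rule of length ≥ 2: X1 → id, X2 → op.
Binarize each right-hand side of length ≥ 3 by chaining fresh nonterminals (Y1, Y2, …): affected rules were E → X1 X1 X2; P → X2 E X1 P.

E -> X1 X2 | P X1 | X1 E | X1 Y1; P -> op | X2 Y2; X1 -> id; X2 -> op; Y1 -> X1 X2; Y2 -> E Y3; Y3 -> X1 P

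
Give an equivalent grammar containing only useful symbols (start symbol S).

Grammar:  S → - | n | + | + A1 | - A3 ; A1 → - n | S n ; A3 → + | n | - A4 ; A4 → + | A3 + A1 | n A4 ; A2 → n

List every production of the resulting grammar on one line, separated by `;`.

Generating nonterminals: {A1, A2, A3, A4, S}.
Reachable from S after that: {A1, A3, A4, S}.
Removed useless symbols: {A2} and every production mentioning them.

S → - | n | + | + A1 | - A3; A1 → - n | S n; A3 → + | n | - A4; A4 → + | A3 + A1 | n A4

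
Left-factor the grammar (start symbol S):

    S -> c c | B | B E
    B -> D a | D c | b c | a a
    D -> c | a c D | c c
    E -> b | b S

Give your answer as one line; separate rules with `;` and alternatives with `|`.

S has alternatives sharing prefix 'B': factor to S → B S' with S' → ε | E.
B has alternatives sharing prefix 'D': factor to B → D B' with B' → a | c.
D has alternatives sharing prefix 'c': factor to D → c D' with D' → ε | c.
E has alternatives sharing prefix 'b': factor to E → b E' with E' → ε | S.

S -> c c | B S'; B -> b c | a a | D B'; D -> a c D | c D'; E -> b E'; S' -> ε | E; B' -> a | c; D' -> ε | c; E' -> ε | S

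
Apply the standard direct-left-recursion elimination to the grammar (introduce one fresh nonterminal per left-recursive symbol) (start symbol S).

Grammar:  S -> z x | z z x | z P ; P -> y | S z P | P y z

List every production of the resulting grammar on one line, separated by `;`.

P is directly left-recursive.
For P: α = {y z}, β = {y, S z P}. Rewrite as P → β P' and P' → α P' | ε.

S -> z x | z z x | z P; P -> y P' | S z P P'; P' -> y z P' | ε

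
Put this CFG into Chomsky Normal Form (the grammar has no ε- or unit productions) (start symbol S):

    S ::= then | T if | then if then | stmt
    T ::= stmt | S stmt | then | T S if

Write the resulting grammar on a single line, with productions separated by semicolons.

Introduce a nonterminal for each terminal appearing in a rule of length ≥ 2: X1 → if, X2 → then, X3 → stmt.
Binarize each right-hand side of length ≥ 3 by chaining fresh nonterminals (Y1, Y2, …): affected rules were S → X2 X1 X2; T → T S X1.

S ::= then | T X1 | X2 Y1 | stmt; T ::= stmt | S X3 | then | T Y2; X1 ::= if; X2 ::= then; X3 ::= stmt; Y1 ::= X1 X2; Y2 ::= S X1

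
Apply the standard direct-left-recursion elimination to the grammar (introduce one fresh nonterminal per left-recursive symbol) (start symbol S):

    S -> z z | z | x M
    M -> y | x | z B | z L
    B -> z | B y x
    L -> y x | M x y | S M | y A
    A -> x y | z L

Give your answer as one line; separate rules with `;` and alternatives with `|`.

S -> z z | z | x M; M -> y | x | z B | z L; B -> z B'; L -> y x | M x y | S M | y A; A -> x y | z L; B' -> y x B' | ε

Left recursion appears on B.
For B: α = {y x}, β = {z}. Rewrite as B → β B' and B' → α B' | ε.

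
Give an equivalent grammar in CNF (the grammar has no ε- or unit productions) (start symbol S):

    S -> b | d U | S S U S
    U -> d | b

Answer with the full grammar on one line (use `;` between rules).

S -> b | X1 U | S Y1; U -> d | b; X1 -> d; Y1 -> S Y2; Y2 -> U S

Introduce a nonterminal for each terminal appearing in a rule of length ≥ 2: X1 → d.
Binarize each right-hand side of length ≥ 3 by chaining fresh nonterminals (Y1, Y2, …): affected rules were S → S S U S.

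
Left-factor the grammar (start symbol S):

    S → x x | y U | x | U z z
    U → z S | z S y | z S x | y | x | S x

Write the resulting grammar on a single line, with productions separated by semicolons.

S → y U | U z z | x S'; U → y | x | S x | z S U'; S' → x | ε; U' → ε | y | x

S has alternatives sharing prefix 'x': factor to S → x S' with S' → x | ε.
U has alternatives sharing prefix 'z S': factor to U → z S U' with U' → ε | y | x.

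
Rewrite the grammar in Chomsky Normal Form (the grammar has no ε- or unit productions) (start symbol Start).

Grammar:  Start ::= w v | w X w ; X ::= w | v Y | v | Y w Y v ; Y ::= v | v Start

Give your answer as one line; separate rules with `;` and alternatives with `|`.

Introduce a nonterminal for each terminal appearing in a rule of length ≥ 2: X1 → w, X2 → v.
Binarize each right-hand side of length ≥ 3 by chaining fresh nonterminals (Y1, Y2, …): affected rules were Start → X1 X X1; X → Y X1 Y X2.

Start ::= X1 X2 | X1 Y1; X ::= w | X2 Y | v | Y Y2; Y ::= v | X2 Start; X1 ::= w; X2 ::= v; Y1 ::= X X1; Y2 ::= X1 Y3; Y3 ::= Y X2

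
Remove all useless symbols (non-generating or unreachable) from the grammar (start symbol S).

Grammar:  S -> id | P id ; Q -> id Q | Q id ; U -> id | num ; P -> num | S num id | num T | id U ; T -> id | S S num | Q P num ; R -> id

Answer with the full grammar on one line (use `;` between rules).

S -> id | P id; U -> id | num; P -> num | S num id | num T | id U; T -> id | S S num

Generating nonterminals: {P, R, S, T, U}.
Reachable from S after that: {P, S, T, U}.
Removed useless symbols: {Q, R} and every production mentioning them.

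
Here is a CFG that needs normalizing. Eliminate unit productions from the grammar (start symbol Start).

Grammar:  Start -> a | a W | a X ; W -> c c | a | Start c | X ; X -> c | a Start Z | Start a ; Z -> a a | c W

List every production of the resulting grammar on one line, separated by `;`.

Start -> a | a W | a X; W -> c | a Start Z | Start a | c c | a | Start c; X -> c | a Start Z | Start a; Z -> a a | c W

Unit pairs: W ⇒* {X}.
Replace each nonterminal's rules with the union of the non-unit rules of every nonterminal it unit-derives.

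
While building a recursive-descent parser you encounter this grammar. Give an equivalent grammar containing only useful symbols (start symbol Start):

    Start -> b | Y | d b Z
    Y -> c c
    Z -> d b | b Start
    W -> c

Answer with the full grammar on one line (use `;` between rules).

Generating nonterminals: {Start, W, Y, Z}.
Reachable from Start after that: {Start, Y, Z}.
Removed useless symbols: {W} and every production mentioning them.

Start -> b | Y | d b Z; Y -> c c; Z -> d b | b Start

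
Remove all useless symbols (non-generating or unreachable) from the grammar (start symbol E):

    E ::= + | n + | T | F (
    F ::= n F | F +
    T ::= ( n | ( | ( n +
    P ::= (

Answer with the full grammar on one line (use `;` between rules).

E ::= + | n + | T; T ::= ( n | ( | ( n +

Generating nonterminals: {E, P, T}.
Reachable from E after that: {E, T}.
Removed useless symbols: {F, P} and every production mentioning them.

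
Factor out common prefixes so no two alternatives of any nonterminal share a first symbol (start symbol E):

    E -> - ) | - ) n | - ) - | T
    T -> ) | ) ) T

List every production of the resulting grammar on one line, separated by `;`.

E has alternatives sharing prefix '- )': factor to E → - ) E' with E' → ε | n | -.
T has alternatives sharing prefix ')': factor to T → ) T' with T' → ε | ) T.

E -> T | - ) E'; T -> ) T'; E' -> ε | n | -; T' -> ε | ) T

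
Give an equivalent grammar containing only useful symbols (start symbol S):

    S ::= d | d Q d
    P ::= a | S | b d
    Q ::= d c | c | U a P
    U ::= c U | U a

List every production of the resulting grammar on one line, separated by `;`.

Generating nonterminals: {P, Q, S}.
Reachable from S after that: {Q, S}.
Removed useless symbols: {P, U} and every production mentioning them.

S ::= d | d Q d; Q ::= d c | c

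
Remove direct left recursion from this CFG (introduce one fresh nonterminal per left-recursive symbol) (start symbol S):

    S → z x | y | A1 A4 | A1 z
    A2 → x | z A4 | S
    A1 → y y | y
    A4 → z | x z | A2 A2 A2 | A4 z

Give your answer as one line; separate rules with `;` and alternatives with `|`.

A4 is directly left-recursive.
For A4: α = {z}, β = {z, x z, A2 A2 A2}. Rewrite as A4 → β A4' and A4' → α A4' | ε.

S → z x | y | A1 A4 | A1 z; A2 → x | z A4 | S; A1 → y y | y; A4 → z A4' | x z A4' | A2 A2 A2 A4'; A4' → z A4' | epsilon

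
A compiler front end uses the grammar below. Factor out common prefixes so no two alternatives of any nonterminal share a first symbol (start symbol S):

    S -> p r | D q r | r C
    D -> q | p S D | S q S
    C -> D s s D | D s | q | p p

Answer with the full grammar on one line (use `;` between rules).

S -> p r | D q r | r C; D -> q | p S D | S q S; C -> q | p p | D s C'; C' -> s D | ε

C has alternatives sharing prefix 'D s': factor to C → D s C' with C' → s D | ε.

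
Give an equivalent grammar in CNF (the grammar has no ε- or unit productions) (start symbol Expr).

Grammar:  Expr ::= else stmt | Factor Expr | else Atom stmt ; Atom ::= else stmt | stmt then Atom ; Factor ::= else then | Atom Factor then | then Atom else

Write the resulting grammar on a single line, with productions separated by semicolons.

Introduce a nonterminal for each terminal appearing in a rule of length ≥ 2: X1 → else, X2 → stmt, X3 → then.
Binarize each right-hand side of length ≥ 3 by chaining fresh nonterminals (Y1, Y2, …): affected rules were Expr → X1 Atom X2; Atom → X2 X3 Atom; Factor → Atom Factor X3; Factor → X3 Atom X1.

Expr ::= X1 X2 | Factor Expr | X1 Y1; Atom ::= X1 X2 | X2 Y2; Factor ::= X1 X3 | Atom Y3 | X3 Y4; X1 ::= else; X2 ::= stmt; X3 ::= then; Y1 ::= Atom X2; Y2 ::= X3 Atom; Y3 ::= Factor X3; Y4 ::= Atom X1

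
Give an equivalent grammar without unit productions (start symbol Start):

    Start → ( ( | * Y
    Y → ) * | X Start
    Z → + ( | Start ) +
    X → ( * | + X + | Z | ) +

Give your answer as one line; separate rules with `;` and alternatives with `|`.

Unit pairs: X ⇒* {Z}.
Replace each nonterminal's rules with the union of the non-unit rules of every nonterminal it unit-derives.

Start → ( ( | * Y; Y → ) * | X Start; Z → + ( | Start ) +; X → + ( | Start ) + | ( * | + X + | ) +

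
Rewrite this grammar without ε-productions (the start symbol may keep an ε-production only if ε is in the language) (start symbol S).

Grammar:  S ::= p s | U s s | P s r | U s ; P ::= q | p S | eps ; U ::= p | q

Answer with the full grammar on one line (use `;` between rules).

Nullable nonterminals: {P}.
ε ∉ L(G), so no ε-production is kept.
For each production, add variants omitting each subset of nullable occurrences: S → P s r gives P s r | s r.

S ::= p s | U s s | P s r | s r | U s; P ::= q | p S; U ::= p | q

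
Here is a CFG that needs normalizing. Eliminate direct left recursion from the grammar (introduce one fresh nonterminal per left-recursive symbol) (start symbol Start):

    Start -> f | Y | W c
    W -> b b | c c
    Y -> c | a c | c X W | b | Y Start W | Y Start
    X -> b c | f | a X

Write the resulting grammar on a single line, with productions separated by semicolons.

Y is directly left-recursive.
For Y: α = {Start W, Start}, β = {c, a c, c X W, b}. Rewrite as Y → β Y1 and Y1 → α Y1 | ε.

Start -> f | Y | W c; W -> b b | c c; Y -> c Y1 | a c Y1 | c X W Y1 | b Y1; X -> b c | f | a X; Y1 -> Start W Y1 | Start Y1 | ε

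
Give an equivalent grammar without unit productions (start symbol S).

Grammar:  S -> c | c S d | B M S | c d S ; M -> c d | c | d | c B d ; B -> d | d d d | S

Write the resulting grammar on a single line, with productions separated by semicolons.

Unit pairs: B ⇒* {S}.
For each unit pair (A, B), copy every non-unit production of B to A, then drop all unit productions.

S -> c | c S d | B M S | c d S; M -> c d | c | d | c B d; B -> d | d d d | c | c S d | B M S | c d S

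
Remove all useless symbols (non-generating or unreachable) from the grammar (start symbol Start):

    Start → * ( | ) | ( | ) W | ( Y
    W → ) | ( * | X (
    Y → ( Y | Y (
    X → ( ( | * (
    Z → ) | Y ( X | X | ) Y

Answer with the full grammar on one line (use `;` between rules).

Start → * ( | ) | ( | ) W; W → ) | ( * | X (; X → ( ( | * (

Generating nonterminals: {Start, W, X, Z}.
Reachable from Start after that: {Start, W, X}.
Removed useless symbols: {Y, Z} and every production mentioning them.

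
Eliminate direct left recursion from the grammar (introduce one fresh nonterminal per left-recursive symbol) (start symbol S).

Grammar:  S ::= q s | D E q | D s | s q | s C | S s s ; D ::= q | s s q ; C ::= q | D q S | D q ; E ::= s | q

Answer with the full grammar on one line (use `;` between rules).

Directly left-recursive nonterminal: S.
For S: α = {s s}, β = {q s, D E q, D s, s q, s C}. Rewrite as S → β S' and S' → α S' | ε.

S ::= q s S' | D E q S' | D s S' | s q S' | s C S'; D ::= q | s s q; C ::= q | D q S | D q; E ::= s | q; S' ::= s s S' | ε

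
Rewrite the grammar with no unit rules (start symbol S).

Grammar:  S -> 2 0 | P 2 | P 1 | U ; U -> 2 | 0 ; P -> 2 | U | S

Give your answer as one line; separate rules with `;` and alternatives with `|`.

Unit pairs: P ⇒* {S, U}; S ⇒* {U}.
For every A with A ⇒* B via unit rules, add B's non-unit alternatives to A; then delete every rule of the form X → Y.

S -> 2 | 0 | 2 0 | P 2 | P 1; U -> 2 | 0; P -> 2 | 0 | 2 0 | P 2 | P 1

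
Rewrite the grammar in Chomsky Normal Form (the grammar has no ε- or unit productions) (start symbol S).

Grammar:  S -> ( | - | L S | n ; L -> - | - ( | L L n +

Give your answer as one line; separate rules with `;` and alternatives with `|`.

S -> ( | - | L S | n; L -> - | X1 X2 | L Y1; X1 -> -; X2 -> (; X3 -> n; X4 -> +; Y1 -> L Y2; Y2 -> X3 X4

Introduce a nonterminal for each terminal appearing in a rule of length ≥ 2: X1 → -, X2 → (, X3 → n, X4 → +.
Binarize each right-hand side of length ≥ 3 by chaining fresh nonterminals (Y1, Y2, …): affected rules were L → L L X3 X4.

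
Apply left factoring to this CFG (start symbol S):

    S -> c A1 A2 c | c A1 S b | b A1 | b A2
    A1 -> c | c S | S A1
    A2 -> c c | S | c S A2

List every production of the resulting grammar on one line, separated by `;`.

S has alternatives sharing prefix 'c A1': factor to S → c A1 S' with S' → A2 c | S b.
S has alternatives sharing prefix 'b': factor to S → b S'' with S'' → A1 | A2.
A1 has alternatives sharing prefix 'c': factor to A1 → c A1' with A1' → ε | S.
A2 has alternatives sharing prefix 'c': factor to A2 → c A2' with A2' → c | S A2.

S -> c A1 S' | b S''; A1 -> S A1 | c A1'; A2 -> S | c A2'; S' -> A2 c | S b; S'' -> A1 | A2; A1' -> ε | S; A2' -> c | S A2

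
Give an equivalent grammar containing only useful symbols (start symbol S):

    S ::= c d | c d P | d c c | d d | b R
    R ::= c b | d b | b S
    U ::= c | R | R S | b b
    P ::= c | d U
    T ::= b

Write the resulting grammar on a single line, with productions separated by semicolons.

Generating nonterminals: {P, R, S, T, U}.
Reachable from S after that: {P, R, S, U}.
Removed useless symbols: {T} and every production mentioning them.

S ::= c d | c d P | d c c | d d | b R; R ::= c b | d b | b S; U ::= c | R | R S | b b; P ::= c | d U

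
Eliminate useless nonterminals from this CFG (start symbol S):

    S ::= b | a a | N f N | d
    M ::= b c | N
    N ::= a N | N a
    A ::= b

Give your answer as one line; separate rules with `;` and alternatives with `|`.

Generating nonterminals: {A, M, S}.
Reachable from S after that: {S}.
Removed useless symbols: {A, M, N} and every production mentioning them.

S ::= b | a a | d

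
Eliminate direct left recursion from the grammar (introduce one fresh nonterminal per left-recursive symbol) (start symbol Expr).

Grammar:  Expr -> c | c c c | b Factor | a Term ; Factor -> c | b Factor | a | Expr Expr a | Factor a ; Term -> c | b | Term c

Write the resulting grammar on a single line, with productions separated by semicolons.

Directly left-recursive nonterminals: Factor, Term.
For Factor: α = {a}, β = {c, b Factor, a, Expr Expr a}. Rewrite as Factor → β Factor1 and Factor1 → α Factor1 | ε.
For Term: α = {c}, β = {c, b}. Rewrite as Term → β Term1 and Term1 → α Term1 | ε.

Expr -> c | c c c | b Factor | a Term; Factor -> c Factor1 | b Factor Factor1 | a Factor1 | Expr Expr a Factor1; Term -> c Term1 | b Term1; Factor1 -> a Factor1 | ε; Term1 -> c Term1 | ε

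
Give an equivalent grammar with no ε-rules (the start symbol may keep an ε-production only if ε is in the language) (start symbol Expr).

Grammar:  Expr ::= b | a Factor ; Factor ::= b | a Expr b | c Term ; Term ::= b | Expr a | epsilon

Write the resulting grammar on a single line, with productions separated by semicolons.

Expr ::= b | a Factor; Factor ::= b | a Expr b | c Term | c; Term ::= b | Expr a

The nullable symbols are {Term}.
ε ∉ L(G), so no ε-production is kept.
For each production, add variants omitting each subset of nullable occurrences: Factor → c Term gives c Term | c.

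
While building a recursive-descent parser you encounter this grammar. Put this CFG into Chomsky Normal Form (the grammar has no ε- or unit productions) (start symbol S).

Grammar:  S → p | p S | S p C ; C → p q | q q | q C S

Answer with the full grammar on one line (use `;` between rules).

S → p | X1 S | S Y1; C → X1 X2 | X2 X2 | X2 Y2; X1 → p; X2 → q; Y1 → X1 C; Y2 → C S

Introduce a nonterminal for each terminal appearing in a rule of length ≥ 2: X1 → p, X2 → q.
Binarize each right-hand side of length ≥ 3 by chaining fresh nonterminals (Y1, Y2, …): affected rules were S → S X1 C; C → X2 C S.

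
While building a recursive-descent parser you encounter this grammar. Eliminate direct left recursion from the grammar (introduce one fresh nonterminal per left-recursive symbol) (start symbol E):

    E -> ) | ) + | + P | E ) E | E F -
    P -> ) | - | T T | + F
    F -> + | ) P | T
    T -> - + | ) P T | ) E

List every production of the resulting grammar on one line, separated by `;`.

Directly left-recursive nonterminal: E.
For E: α = {) E, F -}, β = {), ) +, + P}. Rewrite as E → β E' and E' → α E' | ε.

E -> ) E' | ) + E' | + P E'; P -> ) | - | T T | + F; F -> + | ) P | T; T -> - + | ) P T | ) E; E' -> ) E E' | F - E' | epsilon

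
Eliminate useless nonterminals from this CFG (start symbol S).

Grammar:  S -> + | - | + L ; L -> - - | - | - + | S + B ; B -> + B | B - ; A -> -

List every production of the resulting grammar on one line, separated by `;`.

Generating nonterminals: {A, L, S}.
Reachable from S after that: {L, S}.
Removed useless symbols: {A, B} and every production mentioning them.

S -> + | - | + L; L -> - - | - | - +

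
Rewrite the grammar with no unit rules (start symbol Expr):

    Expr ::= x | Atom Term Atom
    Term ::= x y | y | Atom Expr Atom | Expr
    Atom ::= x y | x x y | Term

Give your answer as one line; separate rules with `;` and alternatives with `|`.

Expr ::= x | Atom Term Atom; Term ::= x y | y | Atom Expr Atom | x | Atom Term Atom; Atom ::= x y | y | Atom Expr Atom | x x y | x | Atom Term Atom

Unit pairs: Atom ⇒* {Expr, Term}; Term ⇒* {Expr}.
For every A with A ⇒* B via unit rules, add B's non-unit alternatives to A; then delete every rule of the form X → Y.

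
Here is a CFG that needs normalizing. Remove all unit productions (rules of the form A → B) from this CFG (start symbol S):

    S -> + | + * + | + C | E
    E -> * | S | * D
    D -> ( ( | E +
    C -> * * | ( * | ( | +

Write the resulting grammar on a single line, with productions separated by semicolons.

S -> * | * D | + | + * + | + C; E -> * | * D | + | + * + | + C; D -> ( ( | E +; C -> * * | ( * | ( | +

Unit pairs: E ⇒* {S}; S ⇒* {E}.
Replace each nonterminal's rules with the union of the non-unit rules of every nonterminal it unit-derives.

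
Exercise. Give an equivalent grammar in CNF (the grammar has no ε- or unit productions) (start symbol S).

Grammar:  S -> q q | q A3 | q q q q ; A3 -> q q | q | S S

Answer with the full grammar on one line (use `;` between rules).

S -> X1 X1 | X1 A3 | X1 Y1; A3 -> X1 X1 | q | S S; X1 -> q; Y1 -> X1 Y2; Y2 -> X1 X1

Introduce a nonterminal for each terminal appearing in a rule of length ≥ 2: X1 → q.
Binarize each right-hand side of length ≥ 3 by chaining fresh nonterminals (Y1, Y2, …): affected rules were S → X1 X1 X1 X1.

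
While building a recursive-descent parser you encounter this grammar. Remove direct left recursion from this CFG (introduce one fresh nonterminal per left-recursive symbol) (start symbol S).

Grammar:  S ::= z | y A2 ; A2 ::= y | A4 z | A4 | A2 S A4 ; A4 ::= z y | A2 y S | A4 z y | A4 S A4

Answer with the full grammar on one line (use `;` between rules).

S ::= z | y A2; A2 ::= y A2' | A4 z A2' | A4 A2'; A4 ::= z y A4' | A2 y S A4'; A2' ::= S A4 A2' | ε; A4' ::= z y A4' | S A4 A4' | ε

Directly left-recursive nonterminals: A2, A4.
For A2: α = {S A4}, β = {y, A4 z, A4}. Rewrite as A2 → β A2' and A2' → α A2' | ε.
For A4: α = {z y, S A4}, β = {z y, A2 y S}. Rewrite as A4 → β A4' and A4' → α A4' | ε.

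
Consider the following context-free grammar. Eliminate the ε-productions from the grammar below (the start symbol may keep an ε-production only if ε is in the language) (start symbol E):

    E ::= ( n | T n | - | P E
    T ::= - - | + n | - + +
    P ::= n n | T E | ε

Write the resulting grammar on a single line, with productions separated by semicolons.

E ::= ( n | T n | - | P E; T ::= - - | + n | - + +; P ::= n n | T E

Nullable set = {P}.
ε ∉ L(G), so no ε-production is kept.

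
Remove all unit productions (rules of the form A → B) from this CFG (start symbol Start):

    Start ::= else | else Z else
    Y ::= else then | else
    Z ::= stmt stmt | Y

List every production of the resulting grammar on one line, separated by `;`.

Start ::= else | else Z else; Y ::= else then | else; Z ::= stmt stmt | else then | else

Unit pairs: Z ⇒* {Y}.
For each unit pair (A, B), copy every non-unit production of B to A, then drop all unit productions.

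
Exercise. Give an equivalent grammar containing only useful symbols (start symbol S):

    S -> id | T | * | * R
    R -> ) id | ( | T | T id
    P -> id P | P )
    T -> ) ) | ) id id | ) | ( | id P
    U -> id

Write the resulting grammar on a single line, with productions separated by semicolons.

S -> id | T | * | * R; R -> ) id | ( | T | T id; T -> ) ) | ) id id | ) | (

Generating nonterminals: {R, S, T, U}.
Reachable from S after that: {R, S, T}.
Removed useless symbols: {P, U} and every production mentioning them.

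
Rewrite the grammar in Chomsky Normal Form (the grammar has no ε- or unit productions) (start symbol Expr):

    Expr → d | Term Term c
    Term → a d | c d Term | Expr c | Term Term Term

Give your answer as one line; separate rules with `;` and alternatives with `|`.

Expr → d | Term Y1; Term → X2 X3 | X1 Y2 | Expr X1 | Term Y3; X1 → c; X2 → a; X3 → d; Y1 → Term X1; Y2 → X3 Term; Y3 → Term Term

Introduce a nonterminal for each terminal appearing in a rule of length ≥ 2: X1 → c, X2 → a, X3 → d.
Binarize each right-hand side of length ≥ 3 by chaining fresh nonterminals (Y1, Y2, …): affected rules were Expr → Term Term X1; Term → X1 X3 Term; Term → Term Term Term.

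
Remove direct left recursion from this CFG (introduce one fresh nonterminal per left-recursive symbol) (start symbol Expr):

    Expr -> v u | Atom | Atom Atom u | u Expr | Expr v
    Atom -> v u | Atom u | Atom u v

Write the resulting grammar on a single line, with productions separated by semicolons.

Left recursion appears on Expr, Atom.
For Expr: α = {v}, β = {v u, Atom, Atom Atom u, u Expr}. Rewrite as Expr → β Expr1 and Expr1 → α Expr1 | ε.
For Atom: α = {u, u v}, β = {v u}. Rewrite as Atom → β Atom1 and Atom1 → α Atom1 | ε.

Expr -> v u Expr1 | Atom Expr1 | Atom Atom u Expr1 | u Expr Expr1; Atom -> v u Atom1; Expr1 -> v Expr1 | epsilon; Atom1 -> u Atom1 | u v Atom1 | epsilon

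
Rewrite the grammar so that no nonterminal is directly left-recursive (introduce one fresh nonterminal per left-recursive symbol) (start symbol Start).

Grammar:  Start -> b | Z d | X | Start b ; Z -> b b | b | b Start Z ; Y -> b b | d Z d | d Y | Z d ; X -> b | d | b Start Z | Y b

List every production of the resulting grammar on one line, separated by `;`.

Directly left-recursive nonterminal: Start.
For Start: α = {b}, β = {b, Z d, X}. Rewrite as Start → β Start1 and Start1 → α Start1 | ε.

Start -> b Start1 | Z d Start1 | X Start1; Z -> b b | b | b Start Z; Y -> b b | d Z d | d Y | Z d; X -> b | d | b Start Z | Y b; Start1 -> b Start1 | ε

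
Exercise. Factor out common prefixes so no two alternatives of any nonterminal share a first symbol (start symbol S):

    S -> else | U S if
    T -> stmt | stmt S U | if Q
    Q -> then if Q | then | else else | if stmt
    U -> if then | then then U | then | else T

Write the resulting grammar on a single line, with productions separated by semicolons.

S -> else | U S if; T -> if Q | stmt T'; Q -> else else | if stmt | then Q'; U -> if then | else T | then U'; T' -> epsilon | S U; Q' -> if Q | epsilon; U' -> then U | epsilon

T has alternatives sharing prefix 'stmt': factor to T → stmt T' with T' → ε | S U.
Q has alternatives sharing prefix 'then': factor to Q → then Q' with Q' → if Q | ε.
U has alternatives sharing prefix 'then': factor to U → then U' with U' → then U | ε.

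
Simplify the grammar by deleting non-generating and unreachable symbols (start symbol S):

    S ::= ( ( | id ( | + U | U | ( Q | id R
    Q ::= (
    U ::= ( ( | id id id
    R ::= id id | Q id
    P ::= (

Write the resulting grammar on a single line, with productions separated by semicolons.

Generating nonterminals: {P, Q, R, S, U}.
Reachable from S after that: {Q, R, S, U}.
Removed useless symbols: {P} and every production mentioning them.

S ::= ( ( | id ( | + U | U | ( Q | id R; Q ::= (; U ::= ( ( | id id id; R ::= id id | Q id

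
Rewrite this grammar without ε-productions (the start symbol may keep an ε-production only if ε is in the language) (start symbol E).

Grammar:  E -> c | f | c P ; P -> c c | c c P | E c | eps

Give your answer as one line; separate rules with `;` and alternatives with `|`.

E -> c | f | c P; P -> c c | c c P | E c

The nullable symbols are {P}.
ε ∉ L(G), so no ε-production is kept.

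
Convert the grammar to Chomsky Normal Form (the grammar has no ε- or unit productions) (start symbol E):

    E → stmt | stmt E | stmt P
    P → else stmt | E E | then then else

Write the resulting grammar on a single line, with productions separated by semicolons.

Introduce a nonterminal for each terminal appearing in a rule of length ≥ 2: X1 → stmt, X2 → else, X3 → then.
Binarize each right-hand side of length ≥ 3 by chaining fresh nonterminals (Y1, Y2, …): affected rules were P → X3 X3 X2.

E → stmt | X1 E | X1 P; P → X2 X1 | E E | X3 Y1; X1 → stmt; X2 → else; X3 → then; Y1 → X3 X2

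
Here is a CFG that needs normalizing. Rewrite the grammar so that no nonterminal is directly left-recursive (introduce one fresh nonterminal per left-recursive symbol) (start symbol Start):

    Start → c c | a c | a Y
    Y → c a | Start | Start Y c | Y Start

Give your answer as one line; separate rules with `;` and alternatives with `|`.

Left recursion appears on Y.
For Y: α = {Start}, β = {c a, Start, Start Y c}. Rewrite as Y → β Y1 and Y1 → α Y1 | ε.

Start → c c | a c | a Y; Y → c a Y1 | Start Y1 | Start Y c Y1; Y1 → Start Y1 | ε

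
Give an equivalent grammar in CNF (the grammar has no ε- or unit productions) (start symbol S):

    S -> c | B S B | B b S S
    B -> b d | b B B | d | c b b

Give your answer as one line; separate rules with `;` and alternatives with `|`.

S -> c | B Y1 | B Y2; B -> X1 X2 | X1 Y4 | d | X3 Y5; X1 -> b; X2 -> d; X3 -> c; Y1 -> S B; Y2 -> X1 Y3; Y3 -> S S; Y4 -> B B; Y5 -> X1 X1

Introduce a nonterminal for each terminal appearing in a rule of length ≥ 2: X1 → b, X2 → d, X3 → c.
Binarize each right-hand side of length ≥ 3 by chaining fresh nonterminals (Y1, Y2, …): affected rules were S → B S B; S → B X1 S S; B → X1 B B; B → X3 X1 X1.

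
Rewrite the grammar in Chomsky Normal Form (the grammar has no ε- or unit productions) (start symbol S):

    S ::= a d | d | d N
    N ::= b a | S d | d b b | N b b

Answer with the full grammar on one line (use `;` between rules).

S ::= X1 X2 | d | X2 N; N ::= X3 X1 | S X2 | X2 Y1 | N Y2; X1 ::= a; X2 ::= d; X3 ::= b; Y1 ::= X3 X3; Y2 ::= X3 X3

Introduce a nonterminal for each terminal appearing in a rule of length ≥ 2: X1 → a, X2 → d, X3 → b.
Binarize each right-hand side of length ≥ 3 by chaining fresh nonterminals (Y1, Y2, …): affected rules were N → X2 X3 X3; N → N X3 X3.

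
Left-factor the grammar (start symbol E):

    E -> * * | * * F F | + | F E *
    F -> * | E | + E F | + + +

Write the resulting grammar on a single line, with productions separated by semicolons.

E -> + | F E * | * * E'; F -> * | E | + F'; E' -> epsilon | F F; F' -> E F | + +

E has alternatives sharing prefix '* *': factor to E → * * E' with E' → ε | F F.
F has alternatives sharing prefix '+': factor to F → + F' with F' → E F | + +.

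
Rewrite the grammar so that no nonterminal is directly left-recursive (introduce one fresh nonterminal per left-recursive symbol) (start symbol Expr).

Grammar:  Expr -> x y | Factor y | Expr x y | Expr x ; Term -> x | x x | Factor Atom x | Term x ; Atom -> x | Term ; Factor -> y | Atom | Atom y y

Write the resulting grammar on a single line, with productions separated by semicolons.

Expr -> x y Expr1 | Factor y Expr1; Term -> x Term1 | x x Term1 | Factor Atom x Term1; Atom -> x | Term; Factor -> y | Atom | Atom y y; Expr1 -> x y Expr1 | x Expr1 | ε; Term1 -> x Term1 | ε

Directly left-recursive nonterminals: Expr, Term.
For Expr: α = {x y, x}, β = {x y, Factor y}. Rewrite as Expr → β Expr1 and Expr1 → α Expr1 | ε.
For Term: α = {x}, β = {x, x x, Factor Atom x}. Rewrite as Term → β Term1 and Term1 → α Term1 | ε.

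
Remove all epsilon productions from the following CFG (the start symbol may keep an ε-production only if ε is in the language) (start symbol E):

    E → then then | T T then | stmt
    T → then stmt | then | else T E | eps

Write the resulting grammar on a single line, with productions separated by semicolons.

Nullable nonterminals: {T}.
ε ∉ L(G), so no ε-production is kept.
Expand every rule over subsets of its nullable positions: E → T T then gives T T then | T then | then. T → else T E gives else T E | else E.

E → then then | T T then | T then | then | stmt; T → then stmt | then | else T E | else E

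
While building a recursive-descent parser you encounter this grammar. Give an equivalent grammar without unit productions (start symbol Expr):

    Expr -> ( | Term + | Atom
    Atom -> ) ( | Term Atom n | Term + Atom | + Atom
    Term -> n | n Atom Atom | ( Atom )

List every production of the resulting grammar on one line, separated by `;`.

Expr -> ) ( | Term Atom n | Term + Atom | + Atom | ( | Term +; Atom -> ) ( | Term Atom n | Term + Atom | + Atom; Term -> n | n Atom Atom | ( Atom )

Unit pairs: Expr ⇒* {Atom}.
For every A with A ⇒* B via unit rules, add B's non-unit alternatives to A; then delete every rule of the form X → Y.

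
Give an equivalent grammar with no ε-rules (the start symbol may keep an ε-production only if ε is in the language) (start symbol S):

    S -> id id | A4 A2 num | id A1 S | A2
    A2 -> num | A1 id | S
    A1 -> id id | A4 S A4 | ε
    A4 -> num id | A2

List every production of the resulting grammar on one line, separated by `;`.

S -> id id | A4 A2 num | id A1 S | id S | A2; A2 -> num | A1 id | id | S; A1 -> id id | A4 S A4; A4 -> num id | A2

The nullable symbols are {A1}.
ε ∉ L(G), so no ε-production is kept.
Add the nullable-subset variants: S → id A1 S gives id A1 S | id S. A2 → A1 id gives A1 id | id.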